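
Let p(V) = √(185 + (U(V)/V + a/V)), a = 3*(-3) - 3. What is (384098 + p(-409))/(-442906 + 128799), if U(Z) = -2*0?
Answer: -384098/314107 - √30951893/128469763 ≈ -1.2229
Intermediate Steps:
U(Z) = 0
a = -12 (a = -9 - 3 = -12)
p(V) = √(185 - 12/V) (p(V) = √(185 + (0/V - 12/V)) = √(185 + (0 - 12/V)) = √(185 - 12/V))
(384098 + p(-409))/(-442906 + 128799) = (384098 + √(185 - 12/(-409)))/(-442906 + 128799) = (384098 + √(185 - 12*(-1/409)))/(-314107) = (384098 + √(185 + 12/409))*(-1/314107) = (384098 + √(75677/409))*(-1/314107) = (384098 + √30951893/409)*(-1/314107) = -384098/314107 - √30951893/128469763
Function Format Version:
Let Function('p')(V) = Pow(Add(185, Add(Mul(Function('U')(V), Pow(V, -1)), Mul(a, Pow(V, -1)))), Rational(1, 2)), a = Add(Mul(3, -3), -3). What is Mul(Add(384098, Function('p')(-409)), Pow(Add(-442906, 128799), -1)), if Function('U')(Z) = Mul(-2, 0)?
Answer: Add(Rational(-384098, 314107), Mul(Rational(-1, 128469763), Pow(30951893, Rational(1, 2)))) ≈ -1.2229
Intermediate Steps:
Function('U')(Z) = 0
a = -12 (a = Add(-9, -3) = -12)
Function('p')(V) = Pow(Add(185, Mul(-12, Pow(V, -1))), Rational(1, 2)) (Function('p')(V) = Pow(Add(185, Add(Mul(0, Pow(V, -1)), Mul(-12, Pow(V, -1)))), Rational(1, 2)) = Pow(Add(185, Add(0, Mul(-12, Pow(V, -1)))), Rational(1, 2)) = Pow(Add(185, Mul(-12, Pow(V, -1))), Rational(1, 2)))
Mul(Add(384098, Function('p')(-409)), Pow(Add(-442906, 128799), -1)) = Mul(Add(384098, Pow(Add(185, Mul(-12, Pow(-409, -1))), Rational(1, 2))), Pow(Add(-442906, 128799), -1)) = Mul(Add(384098, Pow(Add(185, Mul(-12, Rational(-1, 409))), Rational(1, 2))), Pow(-314107, -1)) = Mul(Add(384098, Pow(Add(185, Rational(12, 409)), Rational(1, 2))), Rational(-1, 314107)) = Mul(Add(384098, Pow(Rational(75677, 409), Rational(1, 2))), Rational(-1, 314107)) = Mul(Add(384098, Mul(Rational(1, 409), Pow(30951893, Rational(1, 2)))), Rational(-1, 314107)) = Add(Rational(-384098, 314107), Mul(Rational(-1, 128469763), Pow(30951893, Rational(1, 2))))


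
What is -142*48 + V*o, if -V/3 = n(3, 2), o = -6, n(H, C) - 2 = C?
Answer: -6744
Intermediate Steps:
n(H, C) = 2 + C
V = -12 (V = -3*(2 + 2) = -3*4 = -12)
-142*48 + V*o = -142*48 - 12*(-6) = -6816 + 72 = -6744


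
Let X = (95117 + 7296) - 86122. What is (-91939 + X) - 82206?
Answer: -157854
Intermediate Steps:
X = 16291 (X = 102413 - 86122 = 16291)
(-91939 + X) - 82206 = (-91939 + 16291) - 82206 = -75648 - 82206 = -157854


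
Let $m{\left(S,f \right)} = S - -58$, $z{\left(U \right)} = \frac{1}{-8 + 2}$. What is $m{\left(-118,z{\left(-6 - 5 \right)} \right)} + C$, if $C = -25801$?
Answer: $-25861$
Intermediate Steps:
$z{\left(U \right)} = - \frac{1}{6}$ ($z{\left(U \right)} = \frac{1}{-6} = - \frac{1}{6}$)
$m{\left(S,f \right)} = 58 + S$ ($m{\left(S,f \right)} = S + 58 = 58 + S$)
$m{\left(-118,z{\left(-6 - 5 \right)} \right)} + C = \left(58 - 118\right) - 25801 = -60 - 25801 = -25861$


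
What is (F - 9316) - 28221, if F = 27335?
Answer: -10202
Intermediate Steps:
(F - 9316) - 28221 = (27335 - 9316) - 28221 = 18019 - 28221 = -10202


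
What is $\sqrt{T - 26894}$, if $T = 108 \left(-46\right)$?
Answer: $i \sqrt{31862} \approx 178.5 i$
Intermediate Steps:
$T = -4968$
$\sqrt{T - 26894} = \sqrt{-4968 - 26894} = \sqrt{-31862} = i \sqrt{31862}$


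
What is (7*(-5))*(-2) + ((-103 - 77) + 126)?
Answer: 16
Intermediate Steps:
(7*(-5))*(-2) + ((-103 - 77) + 126) = -35*(-2) + (-180 + 126) = 70 - 54 = 16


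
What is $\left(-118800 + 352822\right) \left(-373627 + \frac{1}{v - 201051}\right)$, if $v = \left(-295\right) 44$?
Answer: $- \frac{18714215233221636}{214031} \approx -8.7437 \cdot 10^{10}$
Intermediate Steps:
$v = -12980$
$\left(-118800 + 352822\right) \left(-373627 + \frac{1}{v - 201051}\right) = \left(-118800 + 352822\right) \left(-373627 + \frac{1}{-12980 - 201051}\right) = 234022 \left(-373627 + \frac{1}{-214031}\right) = 234022 \left(-373627 - \frac{1}{214031}\right) = 234022 \left(- \frac{79967760438}{214031}\right) = - \frac{18714215233221636}{214031}$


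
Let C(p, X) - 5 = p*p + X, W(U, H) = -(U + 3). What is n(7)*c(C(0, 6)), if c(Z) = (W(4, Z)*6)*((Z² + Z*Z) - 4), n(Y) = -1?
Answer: 9996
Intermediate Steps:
W(U, H) = -3 - U (W(U, H) = -(3 + U) = -3 - U)
C(p, X) = 5 + X + p² (C(p, X) = 5 + (p*p + X) = 5 + (p² + X) = 5 + (X + p²) = 5 + X + p²)
c(Z) = 168 - 84*Z² (c(Z) = ((-3 - 1*4)*6)*((Z² + Z*Z) - 4) = ((-3 - 4)*6)*((Z² + Z²) - 4) = (-7*6)*(2*Z² - 4) = -42*(-4 + 2*Z²) = 168 - 84*Z²)
n(7)*c(C(0, 6)) = -(168 - 84*(5 + 6 + 0²)²) = -(168 - 84*(5 + 6 + 0)²) = -(168 - 84*11²) = -(168 - 84*121) = -(168 - 10164) = -1*(-9996) = 9996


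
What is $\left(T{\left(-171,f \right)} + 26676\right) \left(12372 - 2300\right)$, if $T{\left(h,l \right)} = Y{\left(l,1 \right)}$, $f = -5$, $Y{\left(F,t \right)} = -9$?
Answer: $268590024$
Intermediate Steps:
$T{\left(h,l \right)} = -9$
$\left(T{\left(-171,f \right)} + 26676\right) \left(12372 - 2300\right) = \left(-9 + 26676\right) \left(12372 - 2300\right) = 26667 \cdot 10072 = 268590024$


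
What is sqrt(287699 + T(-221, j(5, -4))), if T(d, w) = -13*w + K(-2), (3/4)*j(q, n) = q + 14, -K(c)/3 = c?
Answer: sqrt(2586381)/3 ≈ 536.07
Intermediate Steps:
K(c) = -3*c
j(q, n) = 56/3 + 4*q/3 (j(q, n) = 4*(q + 14)/3 = 4*(14 + q)/3 = 56/3 + 4*q/3)
T(d, w) = 6 - 13*w (T(d, w) = -13*w - 3*(-2) = -13*w + 6 = 6 - 13*w)
sqrt(287699 + T(-221, j(5, -4))) = sqrt(287699 + (6 - 13*(56/3 + (4/3)*5))) = sqrt(287699 + (6 - 13*(56/3 + 20/3))) = sqrt(287699 + (6 - 13*76/3)) = sqrt(287699 + (6 - 988/3)) = sqrt(287699 - 970/3) = sqrt(862127/3) = sqrt(2586381)/3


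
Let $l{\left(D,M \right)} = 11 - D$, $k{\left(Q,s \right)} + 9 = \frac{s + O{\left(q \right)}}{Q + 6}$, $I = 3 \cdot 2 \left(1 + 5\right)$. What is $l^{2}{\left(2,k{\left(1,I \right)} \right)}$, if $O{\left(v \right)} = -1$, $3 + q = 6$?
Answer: $81$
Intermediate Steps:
$q = 3$ ($q = -3 + 6 = 3$)
$I = 36$ ($I = 6 \cdot 6 = 36$)
$k{\left(Q,s \right)} = -9 + \frac{-1 + s}{6 + Q}$ ($k{\left(Q,s \right)} = -9 + \frac{s - 1}{Q + 6} = -9 + \frac{-1 + s}{6 + Q}$)
$l^{2}{\left(2,k{\left(1,I \right)} \right)} = \left(11 - 2\right)^{2} = 9^{2} = 81$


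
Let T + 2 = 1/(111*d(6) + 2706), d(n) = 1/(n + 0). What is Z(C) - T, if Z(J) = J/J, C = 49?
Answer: 16345/5449 ≈ 2.9996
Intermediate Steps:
d(n) = 1/n
Z(J) = 1
T = -10896/5449 (T = -2 + 1/(111/6 + 2706) = -2 + 1/(111*(⅙) + 2706) = -2 + 1/(37/2 + 2706) = -2 + 1/(5449/2) = -2 + 2/5449 = -10896/5449 ≈ -1.9996)
Z(C) - T = 1 - 1*(-10896/5449) = 1 + 10896/5449 = 16345/5449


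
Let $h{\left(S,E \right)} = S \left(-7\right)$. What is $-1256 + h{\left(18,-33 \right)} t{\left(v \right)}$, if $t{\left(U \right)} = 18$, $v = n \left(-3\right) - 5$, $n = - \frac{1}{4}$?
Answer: $-3524$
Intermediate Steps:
$h{\left(S,E \right)} = - 7 S$
$n = - \frac{1}{4}$ ($n = \left(-1\right) \frac{1}{4} = - \frac{1}{4} \approx -0.25$)
$v = - \frac{17}{4}$ ($v = \left(- \frac{1}{4}\right) \left(-3\right) - 5 = \frac{3}{4} - 5 = - \frac{17}{4} \approx -4.25$)
$-1256 + h{\left(18,-33 \right)} t{\left(v \right)} = -1256 + \left(-7\right) 18 \cdot 18 = -1256 - 2268 = -3524$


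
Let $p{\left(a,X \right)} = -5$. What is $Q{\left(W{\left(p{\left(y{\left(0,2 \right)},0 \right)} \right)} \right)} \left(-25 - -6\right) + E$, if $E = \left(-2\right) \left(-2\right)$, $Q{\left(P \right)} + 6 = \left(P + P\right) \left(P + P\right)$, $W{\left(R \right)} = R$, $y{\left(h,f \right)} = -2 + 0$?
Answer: $-1782$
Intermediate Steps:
$y{\left(h,f \right)} = -2$
$Q{\left(P \right)} = -6 + 4 P^{2}$ ($Q{\left(P \right)} = -6 + \left(P + P\right) \left(P + P\right) = -6 + 2 P 2 P = -6 + 4 P^{2}$)
$E = 4$
$Q{\left(W{\left(p{\left(y{\left(0,2 \right)},0 \right)} \right)} \right)} \left(-25 - -6\right) + E = \left(-6 + 4 \left(-5\right)^{2}\right) \left(-25 - -6\right) + 4 = \left(-6 + 4 \cdot 25\right) \left(-25 + 6\right) + 4 = \left(-6 + 100\right) \left(-19\right) + 4 = 94 \left(-19\right) + 4 = -1786 + 4 = -1782$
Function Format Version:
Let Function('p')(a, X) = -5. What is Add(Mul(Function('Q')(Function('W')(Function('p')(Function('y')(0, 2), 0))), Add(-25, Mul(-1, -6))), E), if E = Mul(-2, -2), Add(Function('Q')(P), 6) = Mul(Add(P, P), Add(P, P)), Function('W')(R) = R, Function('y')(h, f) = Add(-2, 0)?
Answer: -1782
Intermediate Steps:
Function('y')(h, f) = -2
Function('Q')(P) = Add(-6, Mul(4, Pow(P, 2))) (Function('Q')(P) = Add(-6, Mul(Add(P, P), Add(P, P))) = Add(-6, Mul(Mul(2, P), Mul(2, P))) = Add(-6, Mul(4, Pow(P, 2))))
E = 4
Add(Mul(Function('Q')(Function('W')(Function('p')(Function('y')(0, 2), 0))), Add(-25, Mul(-1, -6))), E) = Add(Mul(Add(-6, Mul(4, Pow(-5, 2))), Add(-25, Mul(-1, -6))), 4) = Add(Mul(Add(-6, Mul(4, 25)), Add(-25, 6)), 4) = Add(Mul(Add(-6, 100), -19), 4) = Add(Mul(94, -19), 4) = Add(-1786, 4) = -1782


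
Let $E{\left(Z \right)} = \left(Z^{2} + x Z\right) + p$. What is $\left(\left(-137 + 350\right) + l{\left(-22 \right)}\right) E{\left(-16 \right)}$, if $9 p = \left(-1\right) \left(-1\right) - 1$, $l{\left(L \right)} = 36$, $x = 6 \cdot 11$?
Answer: $-199200$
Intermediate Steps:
$x = 66$
$p = 0$ ($p = \frac{\left(-1\right) \left(-1\right) - 1}{9} = \frac{1 - 1}{9} = \frac{1}{9} \cdot 0 = 0$)
$E{\left(Z \right)} = Z^{2} + 66 Z$ ($E{\left(Z \right)} = \left(Z^{2} + 66 Z\right) + 0 = Z^{2} + 66 Z$)
$\left(\left(-137 + 350\right) + l{\left(-22 \right)}\right) E{\left(-16 \right)} = \left(\left(-137 + 350\right) + 36\right) \left(- 16 \left(66 - 16\right)\right) = \left(213 + 36\right) \left(\left(-16\right) 50\right) = 249 \left(-800\right) = -199200$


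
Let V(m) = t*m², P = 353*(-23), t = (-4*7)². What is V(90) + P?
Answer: 6342281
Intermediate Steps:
t = 784 (t = (-28)² = 784)
P = -8119
V(m) = 784*m²
V(90) + P = 784*90² - 8119 = 784*8100 - 8119 = 6350400 - 8119 = 6342281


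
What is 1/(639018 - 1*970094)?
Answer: -1/331076 ≈ -3.0205e-6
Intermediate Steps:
1/(639018 - 1*970094) = 1/(639018 - 970094) = 1/(-331076) = -1/331076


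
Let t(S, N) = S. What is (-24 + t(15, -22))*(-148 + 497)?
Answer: -3141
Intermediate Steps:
(-24 + t(15, -22))*(-148 + 497) = (-24 + 15)*(-148 + 497) = -9*349 = -3141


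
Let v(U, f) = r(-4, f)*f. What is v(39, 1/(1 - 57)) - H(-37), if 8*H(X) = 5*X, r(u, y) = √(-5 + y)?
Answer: 185/8 - I*√3934/1568 ≈ 23.125 - 0.040001*I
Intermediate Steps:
v(U, f) = f*√(-5 + f) (v(U, f) = √(-5 + f)*f = f*√(-5 + f))
H(X) = 5*X/8 (H(X) = (5*X)/8 = 5*X/8)
v(39, 1/(1 - 57)) - H(-37) = √(-5 + 1/(1 - 57))/(1 - 57) - 5*(-37)/8 = √(-5 + 1/(-56))/(-56) - 1*(-185/8) = -√(-5 - 1/56)/56 + 185/8 = -I*√3934/1568 + 185/8 = 185/8 - I*√3934/1568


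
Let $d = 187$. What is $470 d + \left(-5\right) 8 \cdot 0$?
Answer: $87890$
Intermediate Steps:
$470 d + \left(-5\right) 8 \cdot 0 = 470 \cdot 187 + \left(-5\right) 8 \cdot 0 = 87890 - 0 = 87890 + 0 = 87890$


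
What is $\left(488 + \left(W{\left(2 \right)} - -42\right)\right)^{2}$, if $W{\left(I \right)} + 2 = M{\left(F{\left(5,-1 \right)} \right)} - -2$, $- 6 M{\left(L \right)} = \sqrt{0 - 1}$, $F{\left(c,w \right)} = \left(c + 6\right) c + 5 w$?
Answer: $\frac{\left(3180 - i\right)^{2}}{36} \approx 2.809 \cdot 10^{5} - 176.67 i$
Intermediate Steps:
$F{\left(c,w \right)} = 5 w + c \left(6 + c\right)$ ($F{\left(c,w \right)} = \left(6 + c\right) c + 5 w = c \left(6 + c\right) + 5 w = 5 w + c \left(6 + c\right)$)
$M{\left(L \right)} = - \frac{i}{6}$ ($M{\left(L \right)} = - \frac{\sqrt{0 - 1}}{6} = - \frac{\sqrt{-1}}{6} = - \frac{i}{6}$)
$W{\left(I \right)} = - \frac{i}{6}$ ($W{\left(I \right)} = -2 - \left(-2 + \frac{i}{6}\right) = -2 + \left(- \frac{i}{6} + 2\right) = -2 + \left(2 - \frac{i}{6}\right) = - \frac{i}{6}$)
$\left(488 + \left(W{\left(2 \right)} - -42\right)\right)^{2} = \left(488 - \left(-42 + \frac{i}{6}\right)\right)^{2} = \left(488 + \left(- \frac{i}{6} + 42\right)\right)^{2} = \left(488 + \left(42 - \frac{i}{6}\right)\right)^{2} = \left(530 - \frac{i}{6}\right)^{2}$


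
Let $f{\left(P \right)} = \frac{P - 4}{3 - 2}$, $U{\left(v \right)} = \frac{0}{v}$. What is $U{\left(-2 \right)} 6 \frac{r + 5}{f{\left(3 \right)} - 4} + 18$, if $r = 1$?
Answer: $18$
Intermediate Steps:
$U{\left(v \right)} = 0$
$f{\left(P \right)} = -4 + P$ ($f{\left(P \right)} = \frac{-4 + P}{1} = \left(-4 + P\right) 1 = -4 + P$)
$U{\left(-2 \right)} 6 \frac{r + 5}{f{\left(3 \right)} - 4} + 18 = 0 \cdot 6 \frac{1 + 5}{\left(-4 + 3\right) - 4} + 18 = 0 \cdot 6 \frac{6}{-1 - 4} + 18 = 0 \cdot 6 \frac{6}{-5} + 18 = 0 \cdot 6 \cdot 6 \left(- \frac{1}{5}\right) + 18 = 0 \cdot 6 \left(- \frac{6}{5}\right) + 18 = 0 \left(- \frac{36}{5}\right) + 18 = 0 + 18 = 18$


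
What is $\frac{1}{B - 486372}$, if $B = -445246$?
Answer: $- \frac{1}{931618} \approx -1.0734 \cdot 10^{-6}$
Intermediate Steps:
$\frac{1}{B - 486372} = \frac{1}{-445246 - 486372} = \frac{1}{-931618} = - \frac{1}{931618}$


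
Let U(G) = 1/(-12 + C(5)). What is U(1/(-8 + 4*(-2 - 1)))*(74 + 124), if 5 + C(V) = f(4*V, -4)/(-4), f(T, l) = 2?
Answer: -396/35 ≈ -11.314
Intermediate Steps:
C(V) = -11/2 (C(V) = -5 + 2/(-4) = -5 + 2*(-1/4) = -5 - 1/2 = -11/2)
U(G) = -2/35 (U(G) = 1/(-12 - 11/2) = 1/(-35/2) = -2/35)
U(1/(-8 + 4*(-2 - 1)))*(74 + 124) = -2*(74 + 124)/35 = -2/35*198 = -396/35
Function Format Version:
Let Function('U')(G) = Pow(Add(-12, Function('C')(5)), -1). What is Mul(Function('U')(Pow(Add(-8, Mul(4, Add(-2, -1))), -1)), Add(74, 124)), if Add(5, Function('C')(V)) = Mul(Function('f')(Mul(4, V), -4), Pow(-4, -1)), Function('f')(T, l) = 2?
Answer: Rational(-396, 35) ≈ -11.314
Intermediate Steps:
Function('C')(V) = Rational(-11, 2) (Function('C')(V) = Add(-5, Mul(2, Pow(-4, -1))) = Add(-5, Mul(2, Rational(-1, 4))) = Add(-5, Rational(-1, 2)) = Rational(-11, 2))
Function('U')(G) = Rational(-2, 35) (Function('U')(G) = Pow(Add(-12, Rational(-11, 2)), -1) = Pow(Rational(-35, 2), -1) = Rational(-2, 35))
Mul(Function('U')(Pow(Add(-8, Mul(4, Add(-2, -1))), -1)), Add(74, 124)) = Mul(Rational(-2, 35), Add(74, 124)) = Mul(Rational(-2, 35), 198) = Rational(-396, 35)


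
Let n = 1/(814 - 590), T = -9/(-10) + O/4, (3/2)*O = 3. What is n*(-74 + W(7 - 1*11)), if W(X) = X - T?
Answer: -397/1120 ≈ -0.35446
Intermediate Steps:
O = 2 (O = (2/3)*3 = 2)
T = 7/5 (T = -9/(-10) + 2/4 = -9*(-1/10) + 2*(1/4) = 9/10 + 1/2 = 7/5 ≈ 1.4000)
n = 1/224 ≈ 0.0044643
W(X) = -7/5 + X (W(X) = X - 1*7/5 = X - 7/5 = -7/5 + X)
n*(-74 + W(7 - 1*11)) = (-74 + (-7/5 + (7 - 1*11)))/224 = (-74 + (-7/5 + (7 - 11)))/224 = (-74 + (-7/5 - 4))/224 = (-74 - 27/5)/224 = (1/224)*(-397/5) = -397/1120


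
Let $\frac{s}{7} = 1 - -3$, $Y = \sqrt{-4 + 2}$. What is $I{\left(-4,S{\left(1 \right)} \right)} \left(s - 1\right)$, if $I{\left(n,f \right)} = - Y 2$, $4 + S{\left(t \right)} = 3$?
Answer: $- 54 i \sqrt{2} \approx - 76.368 i$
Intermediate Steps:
$S{\left(t \right)} = -1$ ($S{\left(t \right)} = -4 + 3 = -1$)
$Y = i \sqrt{2}$ ($Y = \sqrt{-2} = i \sqrt{2} \approx 1.4142 i$)
$I{\left(n,f \right)} = - 2 i \sqrt{2}$ ($I{\left(n,f \right)} = - i \sqrt{2} \cdot 2 = - 2 i \sqrt{2}$)
$s = 28$ ($s = 7 \left(1 - -3\right) = 7 \left(1 + 3\right) = 7 \cdot 4 = 28$)
$I{\left(-4,S{\left(1 \right)} \right)} \left(s - 1\right) = - 2 i \sqrt{2} \left(28 - 1\right) = - 2 i \sqrt{2} \cdot 27 = - 54 i \sqrt{2}$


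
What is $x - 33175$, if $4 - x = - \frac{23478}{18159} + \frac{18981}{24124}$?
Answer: $- \frac{130909211713}{3946556} \approx -33171.0$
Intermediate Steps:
$x = \frac{17783587}{3946556}$ ($x = 4 - \left(- \frac{23478}{18159} + \frac{18981}{24124}\right) = 4 - \left(\left(-23478\right) \frac{1}{18159} + 18981 \cdot \frac{1}{24124}\right) = 4 - \left(- \frac{7826}{6053} + \frac{513}{652}\right) = 4 - - \frac{1997363}{3946556} = 4 + \frac{1997363}{3946556} = \frac{17783587}{3946556} \approx 4.5061$)
$x - 33175 = \frac{17783587}{3946556} - 33175 = - \frac{130909211713}{3946556}$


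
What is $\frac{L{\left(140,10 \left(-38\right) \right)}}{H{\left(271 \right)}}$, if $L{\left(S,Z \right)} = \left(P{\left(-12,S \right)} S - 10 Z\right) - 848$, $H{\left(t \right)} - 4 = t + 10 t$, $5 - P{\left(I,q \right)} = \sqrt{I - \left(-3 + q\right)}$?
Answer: $\frac{3652}{2985} - \frac{28 i \sqrt{149}}{597} \approx 1.2234 - 0.5725 i$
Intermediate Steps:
$P{\left(I,q \right)} = 5 - \sqrt{3 + I - q}$ ($P{\left(I,q \right)} = 5 - \sqrt{I - \left(-3 + q\right)} = 5 - \sqrt{3 + I - q}$)
$H{\left(t \right)} = 4 + 11 t$ ($H{\left(t \right)} = 4 + \left(t + 10 t\right) = 4 + 11 t$)
$L{\left(S,Z \right)} = -848 - 10 Z + S \left(5 - \sqrt{-9 - S}\right)$ ($L{\left(S,Z \right)} = \left(\left(5 - \sqrt{3 - 12 - S}\right) S - 10 Z\right) - 848 = \left(\left(5 - \sqrt{-9 - S}\right) S - 10 Z\right) - 848 = \left(S \left(5 - \sqrt{-9 - S}\right) - 10 Z\right) - 848 = \left(- 10 Z + S \left(5 - \sqrt{-9 - S}\right)\right) - 848 = -848 - 10 Z + S \left(5 - \sqrt{-9 - S}\right)$)
$\frac{L{\left(140,10 \left(-38\right) \right)}}{H{\left(271 \right)}} = \frac{-848 - 10 \cdot 10 \left(-38\right) - 140 \left(-5 + \sqrt{-9 - 140}\right)}{4 + 11 \cdot 271} = \frac{-848 - -3800 - 140 \left(-5 + \sqrt{-9 - 140}\right)}{4 + 2981} = \frac{-848 + 3800 - 140 \left(-5 + \sqrt{-149}\right)}{2985} = \left(-848 + 3800 - 140 \left(-5 + i \sqrt{149}\right)\right) \frac{1}{2985} = \left(-848 + 3800 + \left(700 - 140 i \sqrt{149}\right)\right) \frac{1}{2985} = \left(3652 - 140 i \sqrt{149}\right) \frac{1}{2985} = \frac{3652}{2985} - \frac{28 i \sqrt{149}}{597}$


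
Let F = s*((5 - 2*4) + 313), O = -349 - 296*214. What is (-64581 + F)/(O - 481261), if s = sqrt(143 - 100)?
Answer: 64581/544954 - 155*sqrt(43)/272477 ≈ 0.11478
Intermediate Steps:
s = sqrt(43) ≈ 6.5574
O = -63693 (O = -349 - 63344 = -63693)
F = 310*sqrt(43) (F = sqrt(43)*((5 - 2*4) + 313) = sqrt(43)*((5 - 8) + 313) = sqrt(43)*(-3 + 313) = sqrt(43)*310 = 310*sqrt(43) ≈ 2032.8)
(-64581 + F)/(O - 481261) = (-64581 + 310*sqrt(43))/(-63693 - 481261) = (-64581 + 310*sqrt(43))/(-544954) = (-64581 + 310*sqrt(43))*(-1/544954) = 64581/544954 - 155*sqrt(43)/272477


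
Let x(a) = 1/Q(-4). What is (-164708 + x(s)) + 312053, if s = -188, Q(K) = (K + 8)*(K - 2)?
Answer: 3536279/24 ≈ 1.4735e+5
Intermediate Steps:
Q(K) = (-2 + K)*(8 + K) (Q(K) = (8 + K)*(-2 + K) = (-2 + K)*(8 + K))
x(a) = -1/24 (x(a) = 1/(-16 + (-4)**2 + 6*(-4)) = 1/(-16 + 16 - 24) = 1/(-24) = -1/24)
(-164708 + x(s)) + 312053 = (-164708 - 1/24) + 312053 = -3952993/24 + 312053 = 3536279/24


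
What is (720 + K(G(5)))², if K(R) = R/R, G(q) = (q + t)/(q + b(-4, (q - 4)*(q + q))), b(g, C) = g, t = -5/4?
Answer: 519841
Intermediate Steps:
t = -5/4 (t = -5*¼ = -5/4 ≈ -1.2500)
G(q) = (-5/4 + q)/(-4 + q) (G(q) = (q - 5/4)/(q - 4) = (-5/4 + q)/(-4 + q))
K(R) = 1
(720 + K(G(5)))² = (720 + 1)² = 721² = 519841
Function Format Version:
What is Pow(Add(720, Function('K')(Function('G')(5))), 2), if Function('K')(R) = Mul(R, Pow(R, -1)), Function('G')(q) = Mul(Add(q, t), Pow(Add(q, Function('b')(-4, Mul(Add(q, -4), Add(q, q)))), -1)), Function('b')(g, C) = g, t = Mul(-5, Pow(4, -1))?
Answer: 519841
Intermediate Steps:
t = Rational(-5, 4) (t = Mul(-5, Rational(1, 4)) = Rational(-5, 4) ≈ -1.2500)
Function('G')(q) = Mul(Pow(Add(-4, q), -1), Add(Rational(-5, 4), q)) (Function('G')(q) = Mul(Add(q, Rational(-5, 4)), Pow(Add(q, -4), -1)) = Mul(Add(Rational(-5, 4), q), Pow(Add(-4, q), -1)) = Mul(Pow(Add(-4, q), -1), Add(Rational(-5, 4), q)))
Function('K')(R) = 1
Pow(Add(720, Function('K')(Function('G')(5))), 2) = Pow(Add(720, 1), 2) = Pow(721, 2) = 519841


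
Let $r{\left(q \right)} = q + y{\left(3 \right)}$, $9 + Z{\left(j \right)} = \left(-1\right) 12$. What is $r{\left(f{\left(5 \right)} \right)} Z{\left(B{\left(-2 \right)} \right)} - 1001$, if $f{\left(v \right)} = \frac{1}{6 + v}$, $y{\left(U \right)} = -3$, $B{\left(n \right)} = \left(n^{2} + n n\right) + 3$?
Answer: $- \frac{10339}{11} \approx -939.91$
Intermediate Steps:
$B{\left(n \right)} = 3 + 2 n^{2}$ ($B{\left(n \right)} = \left(n^{2} + n^{2}\right) + 3 = 2 n^{2} + 3 = 3 + 2 n^{2}$)
$Z{\left(j \right)} = -21$ ($Z{\left(j \right)} = -9 - 12 = -21$)
$r{\left(q \right)} = -3 + q$ ($r{\left(q \right)} = q - 3 = -3 + q$)
$r{\left(f{\left(5 \right)} \right)} Z{\left(B{\left(-2 \right)} \right)} - 1001 = \left(-3 + \frac{1}{6 + 5}\right) \left(-21\right) - 1001 = \left(-3 + \frac{1}{11}\right) \left(-21\right) - 1001 = \left(- \frac{32}{11}\right) \left(-21\right) - 1001 = \frac{672}{11} - 1001 = - \frac{10339}{11}$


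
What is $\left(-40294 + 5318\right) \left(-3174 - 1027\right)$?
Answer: $146934176$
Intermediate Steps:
$\left(-40294 + 5318\right) \left(-3174 - 1027\right) = \left(-34976\right) \left(-4201\right) = 146934176$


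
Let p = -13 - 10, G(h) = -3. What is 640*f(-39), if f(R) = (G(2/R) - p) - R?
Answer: 37760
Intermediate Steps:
p = -23
f(R) = 20 - R (f(R) = (-3 - 1*(-23)) - R = (-3 + 23) - R = 20 - R)
640*f(-39) = 640*(20 - 1*(-39)) = 640*(20 + 39) = 640*59 = 37760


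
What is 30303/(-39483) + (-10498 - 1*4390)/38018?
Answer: -96660131/83392483 ≈ -1.1591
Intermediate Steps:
30303/(-39483) + (-10498 - 1*4390)/38018 = 30303*(-1/39483) + (-10498 - 4390)*(1/38018) = -3367/4387 - 14888*1/38018 = -3367/4387 - 7444/19009 = -96660131/83392483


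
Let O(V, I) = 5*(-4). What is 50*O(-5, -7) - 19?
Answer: -1019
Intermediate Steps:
O(V, I) = -20
50*O(-5, -7) - 19 = 50*(-20) - 19 = -1000 - 19 = -1019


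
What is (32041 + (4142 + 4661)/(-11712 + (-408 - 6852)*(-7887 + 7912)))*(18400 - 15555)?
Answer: 17612532649205/193212 ≈ 9.1156e+7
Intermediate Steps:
(32041 + (4142 + 4661)/(-11712 + (-408 - 6852)*(-7887 + 7912)))*(18400 - 15555) = (32041 + 8803/(-11712 - 7260*25))*2845 = (32041 + 8803/(-11712 - 181500))*2845 = (32041 + 8803/(-193212))*2845 = (32041 + 8803*(-1/193212))*2845 = (32041 - 8803/193212)*2845 = (6190696889/193212)*2845 = 17612532649205/193212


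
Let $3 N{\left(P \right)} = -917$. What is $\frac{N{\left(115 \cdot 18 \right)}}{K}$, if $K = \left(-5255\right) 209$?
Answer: $\frac{917}{3294885} \approx 0.00027831$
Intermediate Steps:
$N{\left(P \right)} = - \frac{917}{3}$ ($N{\left(P \right)} = \frac{1}{3} \left(-917\right) = - \frac{917}{3}$)
$K = -1098295$
$\frac{N{\left(115 \cdot 18 \right)}}{K} = - \frac{917}{3 \left(-1098295\right)} = \left(- \frac{917}{3}\right) \left(- \frac{1}{1098295}\right) = \frac{917}{3294885}$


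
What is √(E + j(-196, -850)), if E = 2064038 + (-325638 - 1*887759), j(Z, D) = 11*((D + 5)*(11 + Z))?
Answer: 2*√642554 ≈ 1603.2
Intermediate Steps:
j(Z, D) = 11*(5 + D)*(11 + Z) (j(Z, D) = 11*((5 + D)*(11 + Z)) = 11*(5 + D)*(11 + Z))
E = 850641 (E = 2064038 + (-325638 - 887759) = 2064038 - 1213397 = 850641)
√(E + j(-196, -850)) = √(850641 + (605 + 55*(-196) + 121*(-850) + 11*(-850)*(-196))) = √(850641 + (605 - 10780 - 102850 + 1832600)) = √(850641 + 1719575) = √2570216 = 2*√642554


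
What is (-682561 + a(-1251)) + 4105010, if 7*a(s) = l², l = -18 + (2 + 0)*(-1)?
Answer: 23957543/7 ≈ 3.4225e+6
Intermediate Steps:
l = -20 (l = -18 + 2*(-1) = -18 - 2 = -20)
a(s) = 400/7 (a(s) = (⅐)*(-20)² = (⅐)*400 = 400/7)
(-682561 + a(-1251)) + 4105010 = (-682561 + 400/7) + 4105010 = -4777527/7 + 4105010 = 23957543/7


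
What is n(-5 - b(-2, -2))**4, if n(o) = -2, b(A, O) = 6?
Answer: 16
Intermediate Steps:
n(-5 - b(-2, -2))**4 = (-2)**4 = 16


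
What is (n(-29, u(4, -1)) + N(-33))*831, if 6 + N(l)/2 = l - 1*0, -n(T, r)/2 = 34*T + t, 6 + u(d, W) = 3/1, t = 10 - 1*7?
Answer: 1568928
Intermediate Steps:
t = 3 (t = 10 - 7 = 3)
u(d, W) = -3 (u(d, W) = -6 + 3/1 = -6 + 3*1 = -6 + 3 = -3)
n(T, r) = -6 - 68*T (n(T, r) = -2*(34*T + 3) = -2*(3 + 34*T) = -6 - 68*T)
N(l) = -12 + 2*l (N(l) = -12 + 2*(l - 1*0) = -12 + 2*(l + 0) = -12 + 2*l)
(n(-29, u(4, -1)) + N(-33))*831 = ((-6 - 68*(-29)) + (-12 + 2*(-33)))*831 = ((-6 + 1972) + (-12 - 66))*831 = (1966 - 78)*831 = 1888*831 = 1568928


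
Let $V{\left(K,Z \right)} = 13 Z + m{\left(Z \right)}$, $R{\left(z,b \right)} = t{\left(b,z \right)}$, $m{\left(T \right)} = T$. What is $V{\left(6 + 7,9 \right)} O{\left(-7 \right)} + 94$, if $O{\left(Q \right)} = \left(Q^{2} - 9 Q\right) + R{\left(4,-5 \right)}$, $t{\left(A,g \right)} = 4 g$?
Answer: $16222$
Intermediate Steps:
$R{\left(z,b \right)} = 4 z$
$O{\left(Q \right)} = 16 + Q^{2} - 9 Q$ ($O{\left(Q \right)} = \left(Q^{2} - 9 Q\right) + 4 \cdot 4 = \left(Q^{2} - 9 Q\right) + 16 = 16 + Q^{2} - 9 Q$)
$V{\left(K,Z \right)} = 14 Z$ ($V{\left(K,Z \right)} = 13 Z + Z = 14 Z$)
$V{\left(6 + 7,9 \right)} O{\left(-7 \right)} + 94 = 14 \cdot 9 \left(16 + \left(-7\right)^{2} - -63\right) + 94 = 126 \left(16 + 49 + 63\right) + 94 = 126 \cdot 128 + 94 = 16128 + 94 = 16222$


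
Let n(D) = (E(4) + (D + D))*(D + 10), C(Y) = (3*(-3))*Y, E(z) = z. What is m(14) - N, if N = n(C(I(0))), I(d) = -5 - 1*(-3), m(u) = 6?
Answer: -1114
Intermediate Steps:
I(d) = -2 (I(d) = -5 + 3 = -2)
C(Y) = -9*Y
n(D) = (4 + 2*D)*(10 + D) (n(D) = (4 + (D + D))*(D + 10) = (4 + 2*D)*(10 + D))
N = 1120 (N = 40 + 2*(-9*(-2))² + 24*(-9*(-2)) = 40 + 2*18² + 24*18 = 40 + 2*324 + 432 = 40 + 648 + 432 = 1120)
m(14) - N = 6 - 1*1120 = 6 - 1120 = -1114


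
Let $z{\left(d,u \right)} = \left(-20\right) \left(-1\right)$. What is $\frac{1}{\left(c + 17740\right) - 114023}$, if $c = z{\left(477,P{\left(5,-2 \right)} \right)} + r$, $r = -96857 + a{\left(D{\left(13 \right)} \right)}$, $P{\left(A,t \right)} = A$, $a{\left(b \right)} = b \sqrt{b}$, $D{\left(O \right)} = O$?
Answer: $- \frac{193120}{37295332203} - \frac{13 \sqrt{13}}{37295332203} \approx -5.1794 \cdot 10^{-6}$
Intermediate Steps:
$a{\left(b \right)} = b^{\frac{3}{2}}$
$z{\left(d,u \right)} = 20$
$r = -96857 + 13 \sqrt{13}$ ($r = -96857 + 13^{\frac{3}{2}} = -96857 + 13 \sqrt{13} \approx -96810.0$)
$c = -96837 + 13 \sqrt{13}$ ($c = 20 - \left(96857 - 13 \sqrt{13}\right) = -96837 + 13 \sqrt{13} \approx -96790.0$)
$\frac{1}{\left(c + 17740\right) - 114023} = \frac{1}{\left(\left(-96837 + 13 \sqrt{13}\right) + 17740\right) - 114023} = \frac{1}{\left(-79097 + 13 \sqrt{13}\right) - 114023} = \frac{1}{-193120 + 13 \sqrt{13}}$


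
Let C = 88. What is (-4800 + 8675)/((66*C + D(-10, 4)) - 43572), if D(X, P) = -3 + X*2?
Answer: -3875/37787 ≈ -0.10255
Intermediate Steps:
D(X, P) = -3 + 2*X
(-4800 + 8675)/((66*C + D(-10, 4)) - 43572) = (-4800 + 8675)/((66*88 + (-3 + 2*(-10))) - 43572) = 3875/((5808 + (-3 - 20)) - 43572) = 3875/((5808 - 23) - 43572) = 3875/(5785 - 43572) = 3875/(-37787) = 3875*(-1/37787) = -3875/37787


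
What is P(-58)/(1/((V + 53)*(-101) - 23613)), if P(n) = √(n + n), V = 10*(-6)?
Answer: -45812*I*√29 ≈ -2.4671e+5*I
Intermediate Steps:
V = -60
P(n) = √2*√n (P(n) = √(2*n) = √2*√n)
P(-58)/(1/((V + 53)*(-101) - 23613)) = (√2*√(-58))/(1/((-60 + 53)*(-101) - 23613)) = (√2*(I*√58))/(1/(-7*(-101) - 23613)) = (2*I*√29)/(1/(707 - 23613)) = (2*I*√29)/(1/(-22906)) = (2*I*√29)/(-1/22906) = (2*I*√29)*(-22906) = -45812*I*√29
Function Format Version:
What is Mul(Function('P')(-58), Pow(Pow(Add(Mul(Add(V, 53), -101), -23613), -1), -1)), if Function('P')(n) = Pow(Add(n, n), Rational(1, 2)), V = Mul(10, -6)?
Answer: Mul(-45812, I, Pow(29, Rational(1, 2))) ≈ Mul(-2.4671e+5, I)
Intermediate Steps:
V = -60
Function('P')(n) = Mul(Pow(2, Rational(1, 2)), Pow(n, Rational(1, 2))) (Function('P')(n) = Pow(Mul(2, n), Rational(1, 2)) = Mul(Pow(2, Rational(1, 2)), Pow(n, Rational(1, 2))))
Mul(Function('P')(-58), Pow(Pow(Add(Mul(Add(V, 53), -101), -23613), -1), -1)) = Mul(Mul(Pow(2, Rational(1, 2)), Pow(-58, Rational(1, 2))), Pow(Pow(Add(Mul(Add(-60, 53), -101), -23613), -1), -1)) = Mul(Mul(Pow(2, Rational(1, 2)), Mul(I, Pow(58, Rational(1, 2)))), Pow(Pow(Add(Mul(-7, -101), -23613), -1), -1)) = Mul(Mul(2, I, Pow(29, Rational(1, 2))), Pow(Pow(Add(707, -23613), -1), -1)) = Mul(Mul(2, I, Pow(29, Rational(1, 2))), Pow(Pow(-22906, -1), -1)) = Mul(Mul(2, I, Pow(29, Rational(1, 2))), Pow(Rational(-1, 22906), -1)) = Mul(Mul(2, I, Pow(29, Rational(1, 2))), -22906) = Mul(-45812, I, Pow(29, Rational(1, 2)))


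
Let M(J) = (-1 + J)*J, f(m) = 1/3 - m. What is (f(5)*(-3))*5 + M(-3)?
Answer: 82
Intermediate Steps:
f(m) = ⅓ - m
M(J) = J*(-1 + J)
(f(5)*(-3))*5 + M(-3) = ((⅓ - 1*5)*(-3))*5 - 3*(-1 - 3) = ((⅓ - 5)*(-3))*5 - 3*(-4) = -14/3*(-3)*5 + 12 = 14*5 + 12 = 70 + 12 = 82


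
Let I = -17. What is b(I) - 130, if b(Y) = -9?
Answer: -139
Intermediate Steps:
b(I) - 130 = -9 - 130 = -139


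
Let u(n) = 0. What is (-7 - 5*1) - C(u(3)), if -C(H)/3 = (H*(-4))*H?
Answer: -12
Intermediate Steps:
C(H) = 12*H**2 (C(H) = -3*H*(-4)*H = -3*(-4*H)*H = -(-12)*H**2 = 12*H**2)
(-7 - 5*1) - C(u(3)) = (-7 - 5*1) - 12*0**2 = (-7 - 5) - 12*0 = -12 - 1*0 = -12 + 0 = -12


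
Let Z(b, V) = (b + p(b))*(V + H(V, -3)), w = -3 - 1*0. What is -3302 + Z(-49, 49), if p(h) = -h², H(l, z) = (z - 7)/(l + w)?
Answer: -2824846/23 ≈ -1.2282e+5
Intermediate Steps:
w = -3 (w = -3 + 0 = -3)
H(l, z) = (-7 + z)/(-3 + l) (H(l, z) = (z - 7)/(l - 3) = (-7 + z)/(-3 + l))
Z(b, V) = (V - 10/(-3 + V))*(b - b²) (Z(b, V) = (b - b²)*(V + (-7 - 3)/(-3 + V)) = (b - b²)*(V - 10/(-3 + V)) = (V - 10/(-3 + V))*(b - b²))
-3302 + Z(-49, 49) = -3302 - 49*(-10 + 10*(-49) + 49*(1 - 1*(-49))*(-3 + 49))/(-3 + 49) = -3302 - 49*(-10 - 490 + 49*(1 + 49)*46)/46 = -3302 - 49*1/46*(-10 - 490 + 49*50*46) = -3302 - 49*1/46*(-10 - 490 + 112700) = -3302 - 49*1/46*112200 = -3302 - 2748900/23 = -2824846/23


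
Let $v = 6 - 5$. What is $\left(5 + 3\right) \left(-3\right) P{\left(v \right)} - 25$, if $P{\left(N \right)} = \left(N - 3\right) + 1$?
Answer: $-1$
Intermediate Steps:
$v = 1$ ($v = 6 - 5 = 1$)
$P{\left(N \right)} = -2 + N$ ($P{\left(N \right)} = \left(-3 + N\right) + 1 = -2 + N$)
$\left(5 + 3\right) \left(-3\right) P{\left(v \right)} - 25 = \left(5 + 3\right) \left(-3\right) \left(-2 + 1\right) - 25 = 8 \left(-3\right) \left(-1\right) - 25 = \left(-24\right) \left(-1\right) - 25 = 24 - 25 = -1$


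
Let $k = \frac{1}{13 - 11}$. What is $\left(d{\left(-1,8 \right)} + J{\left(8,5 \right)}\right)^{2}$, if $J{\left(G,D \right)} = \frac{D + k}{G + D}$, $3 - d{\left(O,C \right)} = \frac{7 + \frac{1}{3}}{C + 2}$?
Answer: $\frac{1100401}{152100} \approx 7.2347$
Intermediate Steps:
$d{\left(O,C \right)} = 3 - \frac{22}{3 \left(2 + C\right)}$ ($d{\left(O,C \right)} = 3 - \frac{7 + \frac{1}{3}}{C + 2} = 3 - \frac{7 + \frac{1}{3}}{2 + C} = 3 - \frac{22}{3 \left(2 + C\right)}$)
$k = \frac{1}{2} \approx 0.5$
$J{\left(G,D \right)} = \frac{\frac{1}{2} + D}{D + G}$ ($J{\left(G,D \right)} = \frac{D + \frac{1}{2}}{G + D} = \frac{\frac{1}{2} + D}{D + G}$)
$\left(d{\left(-1,8 \right)} + J{\left(8,5 \right)}\right)^{2} = \left(\frac{-4 + 9 \cdot 8}{3 \left(2 + 8\right)} + \frac{\frac{1}{2} + 5}{5 + 8}\right)^{2} = \left(\frac{-4 + 72}{3 \cdot 10} + \frac{1}{13} \cdot \frac{11}{2}\right)^{2} = \left(\frac{1}{3} \cdot \frac{1}{10} \cdot 68 + \frac{1}{13} \cdot \frac{11}{2}\right)^{2} = \left(\frac{34}{15} + \frac{11}{26}\right)^{2} = \left(\frac{1049}{390}\right)^{2} = \frac{1100401}{152100}$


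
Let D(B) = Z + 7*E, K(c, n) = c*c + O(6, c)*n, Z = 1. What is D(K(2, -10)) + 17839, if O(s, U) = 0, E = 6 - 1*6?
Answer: 17840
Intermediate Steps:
E = 0 (E = 6 - 6 = 0)
K(c, n) = c² (K(c, n) = c*c + 0*n = c² + 0 = c²)
D(B) = 1 (D(B) = 1 + 7*0 = 1 + 0 = 1)
D(K(2, -10)) + 17839 = 1 + 17839 = 17840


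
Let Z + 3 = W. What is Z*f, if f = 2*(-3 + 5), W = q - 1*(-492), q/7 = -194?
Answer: -3476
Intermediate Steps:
q = -1358 (q = 7*(-194) = -1358)
W = -866 (W = -1358 - 1*(-492) = -1358 + 492 = -866)
Z = -869 (Z = -3 - 866 = -869)
f = 4 (f = 2*2 = 4)
Z*f = -869*4 = -3476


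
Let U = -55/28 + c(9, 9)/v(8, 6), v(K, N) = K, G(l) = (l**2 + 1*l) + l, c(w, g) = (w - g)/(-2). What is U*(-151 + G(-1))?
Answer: 2090/7 ≈ 298.57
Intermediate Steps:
c(w, g) = g/2 - w/2 (c(w, g) = (w - g)*(-1/2) = g/2 - w/2)
G(l) = l**2 + 2*l (G(l) = (l**2 + l) + l = (l + l**2) + l = l**2 + 2*l)
U = -55/28 (U = -55/28 + ((1/2)*9 - 1/2*9)/8 = -55*1/28 + (9/2 - 9/2)*(1/8) = -55/28 + 0*(1/8) = -55/28 + 0 = -55/28 ≈ -1.9643)
U*(-151 + G(-1)) = -55*(-151 - (2 - 1))/28 = -55*(-151 - 1*1)/28 = -55*(-151 - 1)/28 = -55/28*(-152) = 2090/7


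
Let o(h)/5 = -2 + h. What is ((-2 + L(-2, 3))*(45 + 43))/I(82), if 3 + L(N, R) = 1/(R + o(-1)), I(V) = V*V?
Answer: -671/10086 ≈ -0.066528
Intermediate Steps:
o(h) = -10 + 5*h (o(h) = 5*(-2 + h) = -10 + 5*h)
I(V) = V²
L(N, R) = -3 + 1/(-15 + R) (L(N, R) = -3 + 1/(R + (-10 + 5*(-1))) = -3 + 1/(R + (-10 - 5)) = -3 + 1/(R - 15) = -3 + 1/(-15 + R))
((-2 + L(-2, 3))*(45 + 43))/I(82) = ((-2 + (46 - 3*3)/(-15 + 3))*(45 + 43))/(82²) = ((-2 + (46 - 9)/(-12))*88)/6724 = ((-2 - 1/12*37)*88)*(1/6724) = ((-2 - 37/12)*88)*(1/6724) = -61/12*88*(1/6724) = -1342/3*1/6724 = -671/10086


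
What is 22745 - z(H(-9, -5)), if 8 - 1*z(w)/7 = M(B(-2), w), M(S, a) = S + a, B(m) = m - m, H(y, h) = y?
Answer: 22626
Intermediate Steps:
B(m) = 0
z(w) = 56 - 7*w (z(w) = 56 - 7*(0 + w) = 56 - 7*w)
22745 - z(H(-9, -5)) = 22745 - (56 - 7*(-9)) = 22745 - (56 + 63) = 22745 - 1*119 = 22745 - 119 = 22626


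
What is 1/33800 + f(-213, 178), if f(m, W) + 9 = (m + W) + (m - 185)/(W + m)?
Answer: -7719913/236600 ≈ -32.629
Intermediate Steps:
f(m, W) = -9 + W + m + (-185 + m)/(W + m) (f(m, W) = -9 + ((m + W) + (m - 185)/(W + m)) = -9 + ((W + m) + (-185 + m)/(W + m)) = -9 + (W + m + (-185 + m)/(W + m)) = -9 + W + m + (-185 + m)/(W + m))
1/33800 + f(-213, 178) = 1/33800 + (-185 + 178² + (-213)² - 9*178 - 8*(-213) + 2*178*(-213))/(178 - 213) = 1/33800 + (-185 + 31684 + 45369 - 1602 + 1704 - 75828)/(-35) = 1/33800 - 1/35*1142 = 1/33800 - 1142/35 = -7719913/236600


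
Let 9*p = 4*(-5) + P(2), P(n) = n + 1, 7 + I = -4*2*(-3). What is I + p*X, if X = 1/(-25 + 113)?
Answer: 13447/792 ≈ 16.979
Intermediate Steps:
I = 17 (I = -7 - 4*2*(-3) = -7 - 8*(-3) = -7 + 24 = 17)
P(n) = 1 + n
X = 1/88 ≈ 0.011364
p = -17/9 (p = (4*(-5) + (1 + 2))/9 = (-20 + 3)/9 = (1/9)*(-17) = -17/9 ≈ -1.8889)
I + p*X = 17 - 17/9*1/88 = 17 - 17/792 = 13447/792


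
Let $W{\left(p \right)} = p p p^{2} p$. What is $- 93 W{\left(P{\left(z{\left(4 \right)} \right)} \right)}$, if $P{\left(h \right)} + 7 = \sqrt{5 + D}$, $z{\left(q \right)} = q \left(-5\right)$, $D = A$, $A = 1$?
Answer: $3594171 - 1393233 \sqrt{6} \approx 1.8146 \cdot 10^{5}$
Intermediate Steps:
$D = 1$
$z{\left(q \right)} = - 5 q$
$P{\left(h \right)} = -7 + \sqrt{6}$ ($P{\left(h \right)} = -7 + \sqrt{5 + 1} = -7 + \sqrt{6}$)
$W{\left(p \right)} = p^{5}$ ($W{\left(p \right)} = p p^{3} p = p^{4} p = p^{5}$)
$- 93 W{\left(P{\left(z{\left(4 \right)} \right)} \right)} = - 93 \left(-7 + \sqrt{6}\right)^{5}$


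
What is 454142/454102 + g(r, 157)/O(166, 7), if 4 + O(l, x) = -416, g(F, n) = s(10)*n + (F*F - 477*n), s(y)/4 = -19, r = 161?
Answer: 33149466/227051 ≈ 146.00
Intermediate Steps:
s(y) = -76 (s(y) = 4*(-19) = -76)
g(F, n) = F² - 553*n (g(F, n) = -76*n + (F*F - 477*n) = -76*n + (F² - 477*n) = F² - 553*n)
O(l, x) = -420 (O(l, x) = -4 - 416 = -420)
454142/454102 + g(r, 157)/O(166, 7) = 454142/454102 + (161² - 553*157)/(-420) = 454142*(1/454102) + (25921 - 86821)*(-1/420) = 227071/227051 - 60900*(-1/420) = 227071/227051 + 145 = 33149466/227051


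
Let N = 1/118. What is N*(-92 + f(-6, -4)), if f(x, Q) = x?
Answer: -49/59 ≈ -0.83051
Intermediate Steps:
N = 1/118 ≈ 0.0084746
N*(-92 + f(-6, -4)) = (-92 - 6)/118 = (1/118)*(-98) = -49/59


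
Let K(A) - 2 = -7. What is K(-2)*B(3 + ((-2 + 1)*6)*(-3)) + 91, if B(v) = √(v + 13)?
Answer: 91 - 5*√34 ≈ 61.845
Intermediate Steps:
K(A) = -5 (K(A) = 2 - 7 = -5)
B(v) = √(13 + v)
K(-2)*B(3 + ((-2 + 1)*6)*(-3)) + 91 = -5*√(13 + (3 + ((-2 + 1)*6)*(-3))) + 91 = -5*√(13 + (3 - 1*6*(-3))) + 91 = -5*√(13 + (3 - 6*(-3))) + 91 = -5*√(13 + (3 + 18)) + 91 = -5*√(13 + 21) + 91 = -5*√34 + 91 = 91 - 5*√34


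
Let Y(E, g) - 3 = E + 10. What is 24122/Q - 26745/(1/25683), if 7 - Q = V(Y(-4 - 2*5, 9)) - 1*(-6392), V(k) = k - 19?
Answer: -4372066553897/6365 ≈ -6.8689e+8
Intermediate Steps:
Y(E, g) = 13 + E (Y(E, g) = 3 + (E + 10) = 3 + (10 + E) = 13 + E)
V(k) = -19 + k
Q = -6365 (Q = 7 - ((-19 + (13 + (-4 - 2*5))) - 1*(-6392)) = 7 - ((-19 + (13 + (-4 - 10))) + 6392) = 7 - ((-19 + (13 - 14)) + 6392) = 7 - ((-19 - 1) + 6392) = 7 - (-20 + 6392) = 7 - 1*6372 = 7 - 6372 = -6365)
24122/Q - 26745/(1/25683) = 24122/(-6365) - 26745/(1/25683) = 24122*(-1/6365) - 26745/1/25683 = -24122/6365 - 26745*25683 = -24122/6365 - 686891835 = -4372066553897/6365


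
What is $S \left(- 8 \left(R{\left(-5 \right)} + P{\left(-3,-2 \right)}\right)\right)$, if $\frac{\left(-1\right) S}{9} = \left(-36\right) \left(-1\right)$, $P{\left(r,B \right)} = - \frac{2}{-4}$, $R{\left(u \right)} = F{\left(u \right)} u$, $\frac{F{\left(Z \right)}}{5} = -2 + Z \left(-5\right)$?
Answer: $-1489104$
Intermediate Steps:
$F{\left(Z \right)} = -10 - 25 Z$ ($F{\left(Z \right)} = 5 \left(-2 + Z \left(-5\right)\right) = 5 \left(-2 - 5 Z\right) = -10 - 25 Z$)
$R{\left(u \right)} = u \left(-10 - 25 u\right)$ ($R{\left(u \right)} = \left(-10 - 25 u\right) u = u \left(-10 - 25 u\right)$)
$P{\left(r,B \right)} = \frac{1}{2}$ ($P{\left(r,B \right)} = \left(-2\right) \left(- \frac{1}{4}\right) = \frac{1}{2}$)
$S = -324$ ($S = - 9 \left(\left(-36\right) \left(-1\right)\right) = \left(-9\right) 36 = -324$)
$S \left(- 8 \left(R{\left(-5 \right)} + P{\left(-3,-2 \right)}\right)\right) = - 324 \left(- 8 \left(\left(-5\right) \left(-5\right) \left(2 + 5 \left(-5\right)\right) + \frac{1}{2}\right)\right) = - 324 \left(- 8 \left(\left(-5\right) \left(-5\right) \left(2 - 25\right) + \frac{1}{2}\right)\right) = - 324 \left(- 8 \left(\left(-5\right) \left(-5\right) \left(-23\right) + \frac{1}{2}\right)\right) = - 324 \left(- 8 \left(-575 + \frac{1}{2}\right)\right) = - 324 \left(\left(-8\right) \left(- \frac{1149}{2}\right)\right) = \left(-324\right) 4596 = -1489104$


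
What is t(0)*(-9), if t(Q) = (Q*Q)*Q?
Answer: 0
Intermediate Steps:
t(Q) = Q³ (t(Q) = Q²*Q = Q³)
t(0)*(-9) = 0³*(-9) = 0*(-9) = 0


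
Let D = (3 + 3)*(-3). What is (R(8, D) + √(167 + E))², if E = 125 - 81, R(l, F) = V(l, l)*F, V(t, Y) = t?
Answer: (144 - √211)² ≈ 16764.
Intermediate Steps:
D = -18 (D = 6*(-3) = -18)
R(l, F) = F*l (R(l, F) = l*F = F*l)
E = 44
(R(8, D) + √(167 + E))² = (-18*8 + √(167 + 44))² = (-144 + √211)²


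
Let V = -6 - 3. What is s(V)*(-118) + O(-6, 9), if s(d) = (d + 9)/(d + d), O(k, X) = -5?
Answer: -5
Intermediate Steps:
V = -9
s(d) = (9 + d)/(2*d) (s(d) = (9 + d)/((2*d)) = (9 + d)*(1/(2*d)) = (9 + d)/(2*d))
s(V)*(-118) + O(-6, 9) = ((½)*(9 - 9)/(-9))*(-118) - 5 = ((½)*(-⅑)*0)*(-118) - 5 = 0*(-118) - 5 = 0 - 5 = -5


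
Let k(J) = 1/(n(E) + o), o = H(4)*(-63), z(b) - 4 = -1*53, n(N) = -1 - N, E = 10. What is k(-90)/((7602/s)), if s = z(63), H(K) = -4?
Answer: -7/261726 ≈ -2.6746e-5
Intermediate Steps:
z(b) = -49 (z(b) = 4 - 1*53 = 4 - 53 = -49)
o = 252 (o = -4*(-63) = 252)
k(J) = 1/241 (k(J) = 1/((-1 - 1*10) + 252) = 1/((-1 - 10) + 252) = 1/(-11 + 252) = 1/241)
s = -49
k(-90)/((7602/s)) = 1/(241*((7602/(-49)))) = 1/(241*((7602*(-1/49)))) = 1/(241*(-1086/7)) = (1/241)*(-7/1086) = -7/261726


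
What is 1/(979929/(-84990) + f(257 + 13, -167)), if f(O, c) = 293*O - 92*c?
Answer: 28330/2676121777 ≈ 1.0586e-5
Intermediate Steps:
f(O, c) = -92*c + 293*O
1/(979929/(-84990) + f(257 + 13, -167)) = 1/(979929/(-84990) + (-92*(-167) + 293*(257 + 13))) = 1/(979929*(-1/84990) + (15364 + 293*270)) = 1/(-326643/28330 + (15364 + 79110)) = 1/(-326643/28330 + 94474) = 1/(2676121777/28330) = 28330/2676121777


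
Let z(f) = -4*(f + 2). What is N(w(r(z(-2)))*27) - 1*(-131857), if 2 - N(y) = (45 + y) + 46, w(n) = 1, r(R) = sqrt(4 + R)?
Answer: 131741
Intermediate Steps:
z(f) = -8 - 4*f (z(f) = -4*(2 + f) = -8 - 4*f)
N(y) = -89 - y (N(y) = 2 - ((45 + y) + 46) = 2 - (91 + y) = 2 + (-91 - y) = -89 - y)
N(w(r(z(-2)))*27) - 1*(-131857) = (-89 - 27) - 1*(-131857) = (-89 - 1*27) + 131857 = (-89 - 27) + 131857 = -116 + 131857 = 131741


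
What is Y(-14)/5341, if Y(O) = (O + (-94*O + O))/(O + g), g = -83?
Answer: -184/74011 ≈ -0.0024861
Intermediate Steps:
Y(O) = -92*O/(-83 + O) (Y(O) = (O + (-94*O + O))/(O - 83) = (O - 93*O)/(-83 + O) = (-92*O)/(-83 + O) = -92*O/(-83 + O))
Y(-14)/5341 = -92*(-14)/(-83 - 14)/5341 = -92*(-14)/(-97)*(1/5341) = -92*(-14)*(-1/97)*(1/5341) = -1288/97*1/5341 = -184/74011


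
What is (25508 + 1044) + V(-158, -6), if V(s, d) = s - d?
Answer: 26400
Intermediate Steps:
(25508 + 1044) + V(-158, -6) = (25508 + 1044) + (-158 - 1*(-6)) = 26552 + (-158 + 6) = 26552 - 152 = 26400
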